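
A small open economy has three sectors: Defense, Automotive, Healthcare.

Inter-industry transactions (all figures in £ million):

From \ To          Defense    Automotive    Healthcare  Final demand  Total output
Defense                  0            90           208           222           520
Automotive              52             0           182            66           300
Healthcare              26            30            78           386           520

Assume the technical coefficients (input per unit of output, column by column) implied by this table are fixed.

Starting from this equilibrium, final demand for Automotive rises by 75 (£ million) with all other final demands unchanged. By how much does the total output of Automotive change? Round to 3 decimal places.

Δx_2 = 81.881

Technical coefficients a_ij = z_ij / X_j:
  a_11 = 0/520 = 0.00, a_21 = 52/520 = 0.10, a_31 = 26/520 = 0.05
  a_12 = 90/300 = 0.30, a_22 = 0/300 = 0.00, a_32 = 30/300 = 0.10
  a_13 = 208/520 = 0.40, a_23 = 182/520 = 0.35, a_33 = 78/520 = 0.15
I − A =
  [   1.00    -0.30    -0.40]
  [  -0.10     1.00    -0.35]
  [  -0.05    -0.10     0.85]
Cofactors of I−A, C_ij = (−1)^(i+j)·(minor ij) (rows/columns in the sector order above):
  C_11 = (1.00)(0.85) − (-0.35)(-0.10) = 0.8150
  C_12 = −[(-0.10)(0.85) − (-0.35)(-0.05)] = 0.1025
  C_13 = (-0.10)(-0.10) − (1.00)(-0.05) = 0.0600
  C_21 = −[(-0.30)(0.85) − (-0.40)(-0.10)] = 0.2950
  C_22 = (1.00)(0.85) − (-0.40)(-0.05) = 0.8300
  C_23 = −[(1.00)(-0.10) − (-0.30)(-0.05)] = 0.1150
  C_31 = (-0.30)(-0.35) − (-0.40)(1.00) = 0.5050
  C_32 = −[(1.00)(-0.35) − (-0.40)(-0.10)] = 0.3900
  C_33 = (1.00)(1.00) − (-0.30)(-0.10) = 0.9700
det(I−A) = Σ_j (I−A)_1j·C_1j = (1.00)(0.8150) + (-0.30)(0.1025) + (-0.40)(0.0600) = 0.76025
adj(I−A) = Cᵀ =
  [ 0.8150   0.2950   0.5050]
  [ 0.1025   0.8300   0.3900]
  [ 0.0600   0.1150   0.9700]
(I − A)⁻¹ = adj(I−A) / det(I−A) ≈
  [   1.0720     0.3880     0.6643]
  [   0.1348     1.0917     0.5130]
  [   0.0789     0.1513     1.2759]
Δx = (I − A)⁻¹ Δd with Δd having +75 in the Automotive component and 0 elsewhere.
So Δx_2 = L_22 · (+75), where L_22 = adj(I−A)_22 / det(I−A) = 0.8300 / 0.76025.
Δx_2 = 0.8300 × (+75) / 0.76025 = 62.25 / 0.76025 ≈ 81.881.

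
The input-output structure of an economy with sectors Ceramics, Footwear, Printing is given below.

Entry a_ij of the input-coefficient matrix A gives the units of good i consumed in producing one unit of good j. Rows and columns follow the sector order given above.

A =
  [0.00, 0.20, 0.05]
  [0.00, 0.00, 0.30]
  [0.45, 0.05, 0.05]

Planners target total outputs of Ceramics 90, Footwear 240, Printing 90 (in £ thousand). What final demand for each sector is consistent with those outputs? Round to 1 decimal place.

d_C = 37.5, d_F = 213.0, d_P = 33.0

I − A =
  [   1.00    -0.20    -0.05]
  [   0.00     1.00    -0.30]
  [  -0.45    -0.05     0.95]
d = (I − A) x:
  d_C = (+1.00)·90 + (-0.20)·240 + (-0.05)·90 = 37.5
  d_F = (+0.00)·90 + (+1.00)·240 + (-0.30)·90 = 213.0
  d_P = (-0.45)·90 + (-0.05)·240 + (+0.95)·90 = 33.0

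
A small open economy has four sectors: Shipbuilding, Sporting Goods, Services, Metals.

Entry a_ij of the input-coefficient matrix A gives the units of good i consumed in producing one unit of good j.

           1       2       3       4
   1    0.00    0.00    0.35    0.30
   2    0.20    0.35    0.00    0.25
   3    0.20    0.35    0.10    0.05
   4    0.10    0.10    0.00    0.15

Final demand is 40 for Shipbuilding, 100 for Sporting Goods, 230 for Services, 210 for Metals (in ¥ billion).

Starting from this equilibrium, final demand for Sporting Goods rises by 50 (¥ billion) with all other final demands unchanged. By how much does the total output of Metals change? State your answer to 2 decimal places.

I − A =
  [   1.00     0.00    -0.35    -0.30]
  [  -0.20     0.65     0.00    -0.25]
  [  -0.20    -0.35     0.90    -0.05]
  [  -0.10    -0.10     0.00     0.85]
Compute the cofactors C_ij = (−1)^(i+j)·(3×3 minor ij) of I−A; the adjugate is their transpose:
adj(I−A) = Cᵀ =
  [ 0.474750   0.132875   0.184625   0.217500]
  [ 0.175500   0.676750   0.068250   0.265000]
  [ 0.178000   0.298000   0.502000   0.180000]
  [ 0.076500   0.095250   0.029750   0.515000]
det(I−A) = Σ_j (I−A)_1j·C_1j = (1.00)(0.474750) + (0.00)(0.175500) + (-0.35)(0.178000) + (-0.30)(0.076500) = 0.3895
(I − A)⁻¹ = adj(I−A) / det(I−A) ≈
  [   1.2189     0.3411     0.4740     0.5584]
  [   0.4506     1.7375     0.1752     0.6804]
  [   0.4570     0.7651     1.2888     0.4621]
  [   0.1964     0.2445     0.0764     1.3222]
Δx = (I − A)⁻¹ Δd with Δd having +50 in the Sporting Goods component and 0 elsewhere.
So Δx_4 = L_42 · (+50), where L_42 = adj(I−A)_42 / det(I−A) = 0.095250 / 0.3895.
Δx_4 = 0.095250 × (+50) / 0.3895 = 4.7625 / 0.3895 ≈ 12.23.

Δx_4 = 12.23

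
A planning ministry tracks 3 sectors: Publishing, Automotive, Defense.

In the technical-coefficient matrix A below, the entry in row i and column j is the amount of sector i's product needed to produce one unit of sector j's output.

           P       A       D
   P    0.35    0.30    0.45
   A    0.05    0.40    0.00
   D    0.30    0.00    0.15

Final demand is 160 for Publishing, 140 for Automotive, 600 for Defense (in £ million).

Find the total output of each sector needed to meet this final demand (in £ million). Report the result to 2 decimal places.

I − A =
  [   0.65    -0.30    -0.45]
  [  -0.05     0.60     0.00]
  [  -0.30     0.00     0.85]
Cofactors of I−A, C_ij = (−1)^(i+j)·(minor ij) (rows/columns in the sector order above):
  C_11 = (0.60)(0.85) − (0.00)(0.00) = 0.5100
  C_12 = −[(-0.05)(0.85) − (0.00)(-0.30)] = 0.0425
  C_13 = (-0.05)(0.00) − (0.60)(-0.30) = 0.1800
  C_21 = −[(-0.30)(0.85) − (-0.45)(0.00)] = 0.2550
  C_22 = (0.65)(0.85) − (-0.45)(-0.30) = 0.4175
  C_23 = −[(0.65)(0.00) − (-0.30)(-0.30)] = 0.0900
  C_31 = (-0.30)(0.00) − (-0.45)(0.60) = 0.2700
  C_32 = −[(0.65)(0.00) − (-0.45)(-0.05)] = 0.0225
  C_33 = (0.65)(0.60) − (-0.30)(-0.05) = 0.3750
det(I−A) = Σ_j (I−A)_1j·C_1j = (0.65)(0.5100) + (-0.30)(0.0425) + (-0.45)(0.1800) = 0.23775
adj(I−A) = Cᵀ =
  [ 0.5100   0.2550   0.2700]
  [ 0.0425   0.4175   0.0225]
  [ 0.1800   0.0900   0.3750]
(I − A)⁻¹ = adj(I−A) / det(I−A) ≈
  [   2.1451     1.0726     1.1356]
  [   0.1788     1.7560     0.0946]
  [   0.7571     0.3785     1.5773]
x = (I − A)⁻¹ d = adj(I−A)·d / det(I−A), with det(I−A) = 0.23775:
  x_P = (0.5100·160 + 0.2550·140 + 0.2700·600) / 0.23775 = 279.30 / 0.23775 ≈ 1174.76
  x_A = (0.0425·160 + 0.4175·140 + 0.0225·600) / 0.23775 = 78.75 / 0.23775 ≈ 331.23
  x_D = (0.1800·160 + 0.0900·140 + 0.3750·600) / 0.23775 = 266.40 / 0.23775 ≈ 1120.50

x_P = 1174.76, x_A = 331.23, x_D = 1120.50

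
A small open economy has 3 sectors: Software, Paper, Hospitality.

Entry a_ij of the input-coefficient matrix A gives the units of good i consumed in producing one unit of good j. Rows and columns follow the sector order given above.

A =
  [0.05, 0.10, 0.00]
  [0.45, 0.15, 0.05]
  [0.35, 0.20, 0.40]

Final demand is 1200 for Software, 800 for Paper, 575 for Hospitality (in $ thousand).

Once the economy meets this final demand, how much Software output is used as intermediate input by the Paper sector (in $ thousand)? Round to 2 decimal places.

I − A =
  [   0.95    -0.10     0.00]
  [  -0.45     0.85    -0.05]
  [  -0.35    -0.20     0.60]
Cofactors of I−A, C_ij = (−1)^(i+j)·(minor ij) (rows/columns in the sector order above):
  C_11 = (0.85)(0.60) − (-0.05)(-0.20) = 0.5000
  C_12 = −[(-0.45)(0.60) − (-0.05)(-0.35)] = 0.2875
  C_13 = (-0.45)(-0.20) − (0.85)(-0.35) = 0.3875
  C_21 = −[(-0.10)(0.60) − (0.00)(-0.20)] = 0.0600
  C_22 = (0.95)(0.60) − (0.00)(-0.35) = 0.5700
  C_23 = −[(0.95)(-0.20) − (-0.10)(-0.35)] = 0.2250
  C_31 = (-0.10)(-0.05) − (0.00)(0.85) = 0.0050
  C_32 = −[(0.95)(-0.05) − (0.00)(-0.45)] = 0.0475
  C_33 = (0.95)(0.85) − (-0.10)(-0.45) = 0.7625
det(I−A) = Σ_j (I−A)_1j·C_1j = (0.95)(0.5000) + (-0.10)(0.2875) + (0.00)(0.3875) = 0.44625
adj(I−A) = Cᵀ =
  [ 0.5000   0.0600   0.0050]
  [ 0.2875   0.5700   0.0475]
  [ 0.3875   0.2250   0.7625]
(I − A)⁻¹ = adj(I−A) / det(I−A) ≈
  [   1.1204     0.1345     0.0112]
  [   0.6443     1.2773     0.1064]
  [   0.8683     0.5042     1.7087]
First solve x = (I − A)⁻¹ d = adj(I−A)·d / det(I−A); in particular x_P = (0.2875·1200 + 0.5700·800 + 0.0475·575) / 0.44625 = 828.3125 / 0.44625 ≈ 1856.1625.
Intermediate flow from S to P: z_SP = a_SP · x_P = 0.10 × 828.3125 / 0.44625 = 82.83125 / 0.44625 ≈ 185.62.

z_SP = 185.62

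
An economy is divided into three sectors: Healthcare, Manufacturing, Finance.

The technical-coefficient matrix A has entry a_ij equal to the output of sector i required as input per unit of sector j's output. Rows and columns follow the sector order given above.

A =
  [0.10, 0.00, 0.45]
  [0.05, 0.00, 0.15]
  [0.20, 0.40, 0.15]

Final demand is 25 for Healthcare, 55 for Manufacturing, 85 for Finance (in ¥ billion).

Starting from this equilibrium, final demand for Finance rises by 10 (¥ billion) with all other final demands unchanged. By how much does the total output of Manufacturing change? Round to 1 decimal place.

I − A =
  [   0.90     0.00    -0.45]
  [  -0.05     1.00    -0.15]
  [  -0.20    -0.40     0.85]
Cofactors of I−A, C_ij = (−1)^(i+j)·(minor ij) (rows/columns in the sector order above):
  C_11 = (1.00)(0.85) − (-0.15)(-0.40) = 0.7900
  C_12 = −[(-0.05)(0.85) − (-0.15)(-0.20)] = 0.0725
  C_13 = (-0.05)(-0.40) − (1.00)(-0.20) = 0.2200
  C_21 = −[(0.00)(0.85) − (-0.45)(-0.40)] = 0.1800
  C_22 = (0.90)(0.85) − (-0.45)(-0.20) = 0.6750
  C_23 = −[(0.90)(-0.40) − (0.00)(-0.20)] = 0.3600
  C_31 = (0.00)(-0.15) − (-0.45)(1.00) = 0.4500
  C_32 = −[(0.90)(-0.15) − (-0.45)(-0.05)] = 0.1575
  C_33 = (0.90)(1.00) − (0.00)(-0.05) = 0.9000
det(I−A) = Σ_j (I−A)_1j·C_1j = (0.90)(0.7900) + (0.00)(0.0725) + (-0.45)(0.2200) = 0.6120
adj(I−A) = Cᵀ =
  [ 0.7900   0.1800   0.4500]
  [ 0.0725   0.6750   0.1575]
  [ 0.2200   0.3600   0.9000]
(I − A)⁻¹ = adj(I−A) / det(I−A) ≈
  [   1.2908     0.2941     0.7353]
  [   0.1185     1.1029     0.2574]
  [   0.3595     0.5882     1.4706]
Δx = (I − A)⁻¹ Δd with Δd having +10 in the Finance component and 0 elsewhere.
So Δx_M = L_MF · (+10), where L_MF = adj(I−A)_MF / det(I−A) = 0.1575 / 0.6120.
Δx_M = 0.1575 × (+10) / 0.6120 = 1.575 / 0.6120 ≈ 2.6.

Δx_M = 2.6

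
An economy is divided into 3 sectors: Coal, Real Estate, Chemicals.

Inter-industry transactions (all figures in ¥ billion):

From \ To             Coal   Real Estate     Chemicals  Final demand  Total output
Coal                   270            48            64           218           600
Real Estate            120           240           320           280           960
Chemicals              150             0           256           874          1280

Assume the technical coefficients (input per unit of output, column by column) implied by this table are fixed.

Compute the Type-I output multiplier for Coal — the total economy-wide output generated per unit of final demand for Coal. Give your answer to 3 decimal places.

m_1 = 3.263

Technical coefficients a_ij = z_ij / X_j:
  a_11 = 270/600 = 0.45, a_21 = 120/600 = 0.20, a_31 = 150/600 = 0.25
  a_12 = 48/960 = 0.05, a_22 = 240/960 = 0.25, a_32 = 0/960 = 0.00
  a_13 = 64/1280 = 0.05, a_23 = 320/1280 = 0.25, a_33 = 256/1280 = 0.20
I − A =
  [   0.55    -0.05    -0.05]
  [  -0.20     0.75    -0.25]
  [  -0.25     0.00     0.80]
Cofactors of I−A, C_ij = (−1)^(i+j)·(minor ij) (rows/columns in the sector order above):
  C_11 = (0.75)(0.80) − (-0.25)(0.00) = 0.6000
  C_12 = −[(-0.20)(0.80) − (-0.25)(-0.25)] = 0.2225
  C_13 = (-0.20)(0.00) − (0.75)(-0.25) = 0.1875
  C_21 = −[(-0.05)(0.80) − (-0.05)(0.00)] = 0.0400
  C_22 = (0.55)(0.80) − (-0.05)(-0.25) = 0.4275
  C_23 = −[(0.55)(0.00) − (-0.05)(-0.25)] = 0.0125
  C_31 = (-0.05)(-0.25) − (-0.05)(0.75) = 0.0500
  C_32 = −[(0.55)(-0.25) − (-0.05)(-0.20)] = 0.1475
  C_33 = (0.55)(0.75) − (-0.05)(-0.20) = 0.4025
det(I−A) = Σ_j (I−A)_1j·C_1j = (0.55)(0.6000) + (-0.05)(0.2225) + (-0.05)(0.1875) = 0.3095
adj(I−A) = Cᵀ =
  [ 0.6000   0.0400   0.0500]
  [ 0.2225   0.4275   0.1475]
  [ 0.1875   0.0125   0.4025]
(I − A)⁻¹ = adj(I−A) / det(I−A) ≈
  [   1.9386     0.1292     0.1616]
  [   0.7189     1.3813     0.4766]
  [   0.6058     0.0404     1.3005]
The output multiplier for sector j is the column-j sum of the Leontief inverse (I − A)⁻¹ = adj(I−A) / det(I−A).
Column 1 of adj(I−A): (0.6000, 0.2225, 0.1875); det(I−A) = 0.3095.
m_1 = (0.6000 + 0.2225 + 0.1875) / 0.3095 = 1.01 / 0.3095 ≈ 3.263.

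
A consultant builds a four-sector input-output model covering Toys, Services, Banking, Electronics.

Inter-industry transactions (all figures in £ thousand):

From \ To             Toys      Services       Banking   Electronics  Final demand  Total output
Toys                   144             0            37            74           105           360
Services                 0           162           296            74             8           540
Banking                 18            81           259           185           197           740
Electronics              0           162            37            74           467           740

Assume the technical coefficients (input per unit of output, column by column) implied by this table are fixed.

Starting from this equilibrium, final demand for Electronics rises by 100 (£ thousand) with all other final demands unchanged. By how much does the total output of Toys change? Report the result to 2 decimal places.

Δx_1 = 27.90

Technical coefficients a_ij = z_ij / X_j:
  a_11 = 144/360 = 0.40, a_21 = 0/360 = 0.00, a_31 = 18/360 = 0.05, a_41 = 0/360 = 0.00
  a_12 = 0/540 = 0.00, a_22 = 162/540 = 0.30, a_32 = 81/540 = 0.15, a_42 = 162/540 = 0.30
  a_13 = 37/740 = 0.05, a_23 = 296/740 = 0.40, a_33 = 259/740 = 0.35, a_43 = 37/740 = 0.05
  a_14 = 74/740 = 0.10, a_24 = 74/740 = 0.10, a_34 = 185/740 = 0.25, a_44 = 74/740 = 0.10
I − A =
  [   0.60     0.00    -0.05    -0.10]
  [   0.00     0.70    -0.40    -0.10]
  [  -0.05    -0.15     0.65    -0.25]
  [   0.00    -0.30    -0.05     0.90]
Compute the cofactors C_ij = (−1)^(i+j)·(3×3 minor ij) of I−A; the adjugate is their transpose:
adj(I−A) = Cᵀ =
  [ 0.29650   0.03075   0.04550   0.04900]
  [ 0.01825   0.34100   0.21900   0.10075]
  [ 0.03000   0.12750   0.36000   0.11750]
  [ 0.00775   0.12075   0.09300   0.23525]
det(I−A) = Σ_j (I−A)_1j·C_1j = (0.60)(0.29650) + (0.00)(0.01825) + (-0.05)(0.03000) + (-0.10)(0.00775) = 0.175625
(I − A)⁻¹ = adj(I−A) / det(I−A) ≈
  [   1.6883     0.1751     0.2591     0.2790]
  [   0.1039     1.9416     1.2470     0.5737]
  [   0.1708     0.7260     2.0498     0.6690]
  [   0.0441     0.6875     0.5295     1.3395]
Δx = (I − A)⁻¹ Δd with Δd having +100 in the Electronics component and 0 elsewhere.
So Δx_1 = L_14 · (+100), where L_14 = adj(I−A)_14 / det(I−A) = 0.04900 / 0.175625.
Δx_1 = 0.04900 × (+100) / 0.175625 = 4.90 / 0.175625 ≈ 27.90.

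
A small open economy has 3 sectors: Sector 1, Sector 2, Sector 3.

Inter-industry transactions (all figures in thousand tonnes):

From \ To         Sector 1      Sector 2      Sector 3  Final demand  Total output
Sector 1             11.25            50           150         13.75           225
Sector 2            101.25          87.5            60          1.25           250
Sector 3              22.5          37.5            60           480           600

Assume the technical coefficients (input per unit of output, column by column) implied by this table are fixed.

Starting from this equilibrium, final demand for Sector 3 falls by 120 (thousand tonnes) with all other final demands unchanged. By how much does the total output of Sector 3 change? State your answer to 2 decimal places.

Technical coefficients a_ij = z_ij / X_j:
  a_11 = 11.25/225 = 0.05, a_21 = 101.25/225 = 0.45, a_31 = 22.5/225 = 0.10
  a_12 = 50/250 = 0.20, a_22 = 87.5/250 = 0.35, a_32 = 37.5/250 = 0.15
  a_13 = 150/600 = 0.25, a_23 = 60/600 = 0.10, a_33 = 60/600 = 0.10
I − A =
  [   0.95    -0.20    -0.25]
  [  -0.45     0.65    -0.10]
  [  -0.10    -0.15     0.90]
Cofactors of I−A, C_ij = (−1)^(i+j)·(minor ij) (rows/columns in the sector order above):
  C_11 = (0.65)(0.90) − (-0.10)(-0.15) = 0.5700
  C_12 = −[(-0.45)(0.90) − (-0.10)(-0.10)] = 0.4150
  C_13 = (-0.45)(-0.15) − (0.65)(-0.10) = 0.1325
  C_21 = −[(-0.20)(0.90) − (-0.25)(-0.15)] = 0.2175
  C_22 = (0.95)(0.90) − (-0.25)(-0.10) = 0.8300
  C_23 = −[(0.95)(-0.15) − (-0.20)(-0.10)] = 0.1625
  C_31 = (-0.20)(-0.10) − (-0.25)(0.65) = 0.1825
  C_32 = −[(0.95)(-0.10) − (-0.25)(-0.45)] = 0.2075
  C_33 = (0.95)(0.65) − (-0.20)(-0.45) = 0.5275
det(I−A) = Σ_j (I−A)_1j·C_1j = (0.95)(0.5700) + (-0.20)(0.4150) + (-0.25)(0.1325) = 0.425375
adj(I−A) = Cᵀ =
  [ 0.5700   0.2175   0.1825]
  [ 0.4150   0.8300   0.2075]
  [ 0.1325   0.1625   0.5275]
(I − A)⁻¹ = adj(I−A) / det(I−A) ≈
  [   1.3400     0.5113     0.4290]
  [   0.9756     1.9512     0.4878]
  [   0.3115     0.3820     1.2401]
Δx = (I − A)⁻¹ Δd with Δd having -120 in the Sector 3 component and 0 elsewhere.
So Δx_3 = L_33 · (-120), where L_33 = adj(I−A)_33 / det(I−A) = 0.5275 / 0.425375.
Δx_3 = 0.5275 × (-120) / 0.425375 = -63.30 / 0.425375 ≈ -148.81.

Δx_3 = -148.81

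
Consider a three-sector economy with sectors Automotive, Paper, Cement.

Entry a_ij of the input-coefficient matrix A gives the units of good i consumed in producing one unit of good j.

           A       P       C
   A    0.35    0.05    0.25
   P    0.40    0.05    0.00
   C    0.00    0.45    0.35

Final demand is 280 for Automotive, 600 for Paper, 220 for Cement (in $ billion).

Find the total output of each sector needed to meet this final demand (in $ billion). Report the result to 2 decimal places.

I − A =
  [   0.65    -0.05    -0.25]
  [  -0.40     0.95     0.00]
  [   0.00    -0.45     0.65]
Cofactors of I−A, C_ij = (−1)^(i+j)·(minor ij) (rows/columns in the sector order above):
  C_11 = (0.95)(0.65) − (0.00)(-0.45) = 0.6175
  C_12 = −[(-0.40)(0.65) − (0.00)(0.00)] = 0.2600
  C_13 = (-0.40)(-0.45) − (0.95)(0.00) = 0.1800
  C_21 = −[(-0.05)(0.65) − (-0.25)(-0.45)] = 0.1450
  C_22 = (0.65)(0.65) − (-0.25)(0.00) = 0.4225
  C_23 = −[(0.65)(-0.45) − (-0.05)(0.00)] = 0.2925
  C_31 = (-0.05)(0.00) − (-0.25)(0.95) = 0.2375
  C_32 = −[(0.65)(0.00) − (-0.25)(-0.40)] = 0.1000
  C_33 = (0.65)(0.95) − (-0.05)(-0.40) = 0.5975
det(I−A) = Σ_j (I−A)_1j·C_1j = (0.65)(0.6175) + (-0.05)(0.2600) + (-0.25)(0.1800) = 0.343375
adj(I−A) = Cᵀ =
  [ 0.6175   0.1450   0.2375]
  [ 0.2600   0.4225   0.1000]
  [ 0.1800   0.2925   0.5975]
(I − A)⁻¹ = adj(I−A) / det(I−A) ≈
  [   1.7983     0.4223     0.6917]
  [   0.7572     1.2304     0.2912]
  [   0.5242     0.8518     1.7401]
x = (I − A)⁻¹ d = adj(I−A)·d / det(I−A), with det(I−A) = 0.343375:
  x_A = (0.6175·280 + 0.1450·600 + 0.2375·220) / 0.343375 = 312.15 / 0.343375 ≈ 909.06
  x_P = (0.2600·280 + 0.4225·600 + 0.1000·220) / 0.343375 = 348.30 / 0.343375 ≈ 1014.34
  x_C = (0.1800·280 + 0.2925·600 + 0.5975·220) / 0.343375 = 357.35 / 0.343375 ≈ 1040.70

x_A = 909.06, x_P = 1014.34, x_C = 1040.70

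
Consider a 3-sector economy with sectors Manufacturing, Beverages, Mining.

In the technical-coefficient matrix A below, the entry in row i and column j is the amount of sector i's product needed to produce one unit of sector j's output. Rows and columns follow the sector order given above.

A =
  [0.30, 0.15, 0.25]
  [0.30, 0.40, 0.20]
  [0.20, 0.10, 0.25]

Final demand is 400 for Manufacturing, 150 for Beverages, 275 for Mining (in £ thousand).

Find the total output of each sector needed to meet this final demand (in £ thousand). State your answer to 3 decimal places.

I − A =
  [   0.70    -0.15    -0.25]
  [  -0.30     0.60    -0.20]
  [  -0.20    -0.10     0.75]
Cofactors of I−A, C_ij = (−1)^(i+j)·(minor ij) (rows/columns in the sector order above):
  C_11 = (0.60)(0.75) − (-0.20)(-0.10) = 0.4300
  C_12 = −[(-0.30)(0.75) − (-0.20)(-0.20)] = 0.2650
  C_13 = (-0.30)(-0.10) − (0.60)(-0.20) = 0.1500
  C_21 = −[(-0.15)(0.75) − (-0.25)(-0.10)] = 0.1375
  C_22 = (0.70)(0.75) − (-0.25)(-0.20) = 0.4750
  C_23 = −[(0.70)(-0.10) − (-0.15)(-0.20)] = 0.1000
  C_31 = (-0.15)(-0.20) − (-0.25)(0.60) = 0.1800
  C_32 = −[(0.70)(-0.20) − (-0.25)(-0.30)] = 0.2150
  C_33 = (0.70)(0.60) − (-0.15)(-0.30) = 0.3750
det(I−A) = Σ_j (I−A)_1j·C_1j = (0.70)(0.4300) + (-0.15)(0.2650) + (-0.25)(0.1500) = 0.22375
adj(I−A) = Cᵀ =
  [ 0.4300   0.1375   0.1800]
  [ 0.2650   0.4750   0.2150]
  [ 0.1500   0.1000   0.3750]
(I − A)⁻¹ = adj(I−A) / det(I−A) ≈
  [   1.9218     0.6145     0.8045]
  [   1.1844     2.1229     0.9609]
  [   0.6704     0.4469     1.6760]
x = (I − A)⁻¹ d = adj(I−A)·d / det(I−A), with det(I−A) = 0.22375:
  x_1 = (0.4300·400 + 0.1375·150 + 0.1800·275) / 0.22375 = 242.125 / 0.22375 ≈ 1082.123
  x_2 = (0.2650·400 + 0.4750·150 + 0.2150·275) / 0.22375 = 236.375 / 0.22375 ≈ 1056.425
  x_3 = (0.1500·400 + 0.1000·150 + 0.3750·275) / 0.22375 = 178.125 / 0.22375 ≈ 796.089

x_1 = 1082.123, x_2 = 1056.425, x_3 = 796.089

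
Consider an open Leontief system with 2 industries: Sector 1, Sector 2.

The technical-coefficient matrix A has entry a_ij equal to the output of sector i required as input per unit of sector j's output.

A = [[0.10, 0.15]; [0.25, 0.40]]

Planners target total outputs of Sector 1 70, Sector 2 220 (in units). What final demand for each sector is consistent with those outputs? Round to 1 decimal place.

I − A =
  [   0.90    -0.15]
  [  -0.25     0.60]
d = (I − A) x:
  d_1 = (+0.90)·70 + (-0.15)·220 = 30.0
  d_2 = (-0.25)·70 + (+0.60)·220 = 114.5

d_1 = 30.0, d_2 = 114.5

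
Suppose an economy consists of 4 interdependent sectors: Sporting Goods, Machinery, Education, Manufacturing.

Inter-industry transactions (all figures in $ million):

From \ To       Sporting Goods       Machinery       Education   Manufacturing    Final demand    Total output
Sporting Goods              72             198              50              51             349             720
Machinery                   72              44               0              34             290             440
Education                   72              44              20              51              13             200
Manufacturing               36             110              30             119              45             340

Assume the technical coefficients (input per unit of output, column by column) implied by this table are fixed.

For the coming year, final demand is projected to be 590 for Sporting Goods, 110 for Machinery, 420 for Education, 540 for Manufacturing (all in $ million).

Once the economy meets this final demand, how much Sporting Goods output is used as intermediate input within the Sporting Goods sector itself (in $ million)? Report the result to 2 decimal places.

z_11 = 132.03

Technical coefficients a_ij = z_ij / X_j:
  a_11 = 72/720 = 0.10, a_21 = 72/720 = 0.10, a_31 = 72/720 = 0.10, a_41 = 36/720 = 0.05
  a_12 = 198/440 = 0.45, a_22 = 44/440 = 0.10, a_32 = 44/440 = 0.10, a_42 = 110/440 = 0.25
  a_13 = 50/200 = 0.25, a_23 = 0/200 = 0.00, a_33 = 20/200 = 0.10, a_43 = 30/200 = 0.15
  a_14 = 51/340 = 0.15, a_24 = 34/340 = 0.10, a_34 = 51/340 = 0.15, a_44 = 119/340 = 0.35
I − A =
  [   0.90    -0.45    -0.25    -0.15]
  [  -0.10     0.90     0.00    -0.10]
  [  -0.10    -0.10     0.90    -0.15]
  [  -0.05    -0.25    -0.15     0.65]
Compute the cofactors C_ij = (−1)^(i+j)·(3×3 minor ij) of I−A; the adjugate is their transpose:
adj(I−A) = Cᵀ =
  [ 0.482250   0.314750   0.167000   0.198250]
  [ 0.062250   0.479125   0.033250   0.095750]
  [ 0.073500   0.127875   0.462000   0.143250]
  [ 0.078000   0.238000   0.132250   0.663500]
det(I−A) = Σ_j (I−A)_1j·C_1j = (0.90)(0.482250) + (-0.45)(0.062250) + (-0.25)(0.073500) + (-0.15)(0.078000) = 0.3759375
(I − A)⁻¹ = adj(I−A) / det(I−A) ≈
  [   1.2828     0.8372     0.4442     0.5273]
  [   0.1656     1.2745     0.0884     0.2547]
  [   0.1955     0.3401     1.2289     0.3810]
  [   0.2075     0.6331     0.3518     1.7649]
First solve x = (I − A)⁻¹ d = adj(I−A)·d / det(I−A); in particular x_1 = (0.482250·590 + 0.314750·110 + 0.167000·420 + 0.198250·540) / 0.3759375 = 496.345 / 0.3759375 ≈ 1320.2860.
Intermediate flow from 1 to 1: z_11 = a_11 · x_1 = 0.10 × 496.345 / 0.3759375 = 49.6345 / 0.3759375 ≈ 132.03.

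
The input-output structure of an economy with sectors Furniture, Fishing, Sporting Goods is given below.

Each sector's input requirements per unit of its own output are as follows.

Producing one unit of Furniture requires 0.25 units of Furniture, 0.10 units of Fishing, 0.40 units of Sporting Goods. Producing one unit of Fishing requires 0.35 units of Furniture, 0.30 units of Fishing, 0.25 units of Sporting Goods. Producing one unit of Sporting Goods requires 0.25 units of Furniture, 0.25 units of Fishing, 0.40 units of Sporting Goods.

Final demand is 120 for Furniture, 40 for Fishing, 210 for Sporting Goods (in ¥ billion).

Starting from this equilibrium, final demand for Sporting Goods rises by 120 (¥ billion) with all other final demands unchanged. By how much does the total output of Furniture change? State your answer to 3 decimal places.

Δx_1 = 231.831

I − A =
  [   0.75    -0.35    -0.25]
  [  -0.10     0.70    -0.25]
  [  -0.40    -0.25     0.60]
Cofactors of I−A, C_ij = (−1)^(i+j)·(minor ij) (rows/columns in the sector order above):
  C_11 = (0.70)(0.60) − (-0.25)(-0.25) = 0.3575
  C_12 = −[(-0.10)(0.60) − (-0.25)(-0.40)] = 0.1600
  C_13 = (-0.10)(-0.25) − (0.70)(-0.40) = 0.3050
  C_21 = −[(-0.35)(0.60) − (-0.25)(-0.25)] = 0.2725
  C_22 = (0.75)(0.60) − (-0.25)(-0.40) = 0.3500
  C_23 = −[(0.75)(-0.25) − (-0.35)(-0.40)] = 0.3275
  C_31 = (-0.35)(-0.25) − (-0.25)(0.70) = 0.2625
  C_32 = −[(0.75)(-0.25) − (-0.25)(-0.10)] = 0.2125
  C_33 = (0.75)(0.70) − (-0.35)(-0.10) = 0.4900
det(I−A) = Σ_j (I−A)_1j·C_1j = (0.75)(0.3575) + (-0.35)(0.1600) + (-0.25)(0.3050) = 0.135875
adj(I−A) = Cᵀ =
  [ 0.3575   0.2725   0.2625]
  [ 0.1600   0.3500   0.2125]
  [ 0.3050   0.3275   0.4900]
(I − A)⁻¹ = adj(I−A) / det(I−A) ≈
  [   2.6311     2.0055     1.9319]
  [   1.1776     2.5759     1.5639]
  [   2.2447     2.4103     3.6063]
Δx = (I − A)⁻¹ Δd with Δd having +120 in the Sporting Goods component and 0 elsewhere.
So Δx_1 = L_13 · (+120), where L_13 = adj(I−A)_13 / det(I−A) = 0.2625 / 0.135875.
Δx_1 = 0.2625 × (+120) / 0.135875 = 31.50 / 0.135875 ≈ 231.831.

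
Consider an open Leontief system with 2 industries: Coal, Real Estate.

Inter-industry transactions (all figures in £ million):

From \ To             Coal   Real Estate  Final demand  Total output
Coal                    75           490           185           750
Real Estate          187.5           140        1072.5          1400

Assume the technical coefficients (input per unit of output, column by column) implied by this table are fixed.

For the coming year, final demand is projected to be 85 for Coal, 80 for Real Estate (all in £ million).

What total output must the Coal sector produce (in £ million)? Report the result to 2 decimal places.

x_C = 144.64

Technical coefficients a_ij = z_ij / X_j:
  a_CC = 75/750 = 0.10, a_RC = 187.5/750 = 0.25
  a_CR = 490/1400 = 0.35, a_RR = 140/1400 = 0.10
I − A =
  [   0.90    -0.35]
  [  -0.25     0.90]
det(I−A) = (0.90)(0.90) − (-0.35)(-0.25) = 0.7225
adj(I−A) = [[0.90, 0.35], [0.25, 0.90]]
(I − A)⁻¹ = adj(I−A) / det(I−A) ≈
  [   1.2457     0.4844]
  [   0.3460     1.2457]
x = (I − A)⁻¹ d = adj(I−A)·d / det(I−A), with det(I−A) = 0.7225:
  x_C = (0.90·85 + 0.35·80) / 0.7225 = 104.50 / 0.7225 ≈ 144.64
  x_R = (0.25·85 + 0.90·80) / 0.7225 = 93.25 / 0.7225 ≈ 129.07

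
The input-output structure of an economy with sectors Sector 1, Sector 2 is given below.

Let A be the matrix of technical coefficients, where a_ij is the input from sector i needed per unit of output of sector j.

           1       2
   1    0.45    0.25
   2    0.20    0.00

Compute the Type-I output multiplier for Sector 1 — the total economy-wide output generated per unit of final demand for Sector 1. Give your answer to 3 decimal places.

m_1 = 2.400

I − A =
  [   0.55    -0.25]
  [  -0.20     1.00]
det(I−A) = (0.55)(1.00) − (-0.25)(-0.20) = 0.5000
adj(I−A) = [[1.00, 0.25], [0.20, 0.55]]
(I − A)⁻¹ = adj(I−A) / det(I−A) ≈
  [   2.0000     0.5000]
  [   0.4000     1.1000]
The output multiplier for sector j is the column-j sum of the Leontief inverse (I − A)⁻¹ = adj(I−A) / det(I−A).
Column 1 of adj(I−A): (1.00, 0.20); det(I−A) = 0.5000.
m_1 = (1.00 + 0.20) / 0.5000 = 1.20 / 0.5000 = 2.400.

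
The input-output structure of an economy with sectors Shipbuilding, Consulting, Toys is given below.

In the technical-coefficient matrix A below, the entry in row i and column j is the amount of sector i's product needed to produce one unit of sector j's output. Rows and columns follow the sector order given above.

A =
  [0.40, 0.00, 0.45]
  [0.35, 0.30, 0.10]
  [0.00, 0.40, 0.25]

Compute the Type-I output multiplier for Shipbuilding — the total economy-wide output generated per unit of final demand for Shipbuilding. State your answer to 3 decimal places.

m_1 = 3.893

I − A =
  [   0.60     0.00    -0.45]
  [  -0.35     0.70    -0.10]
  [   0.00    -0.40     0.75]
Cofactors of I−A, C_ij = (−1)^(i+j)·(minor ij) (rows/columns in the sector order above):
  C_11 = (0.70)(0.75) − (-0.10)(-0.40) = 0.4850
  C_12 = −[(-0.35)(0.75) − (-0.10)(0.00)] = 0.2625
  C_13 = (-0.35)(-0.40) − (0.70)(0.00) = 0.1400
  C_21 = −[(0.00)(0.75) − (-0.45)(-0.40)] = 0.1800
  C_22 = (0.60)(0.75) − (-0.45)(0.00) = 0.4500
  C_23 = −[(0.60)(-0.40) − (0.00)(0.00)] = 0.2400
  C_31 = (0.00)(-0.10) − (-0.45)(0.70) = 0.3150
  C_32 = −[(0.60)(-0.10) − (-0.45)(-0.35)] = 0.2175
  C_33 = (0.60)(0.70) − (0.00)(-0.35) = 0.4200
det(I−A) = Σ_j (I−A)_1j·C_1j = (0.60)(0.4850) + (0.00)(0.2625) + (-0.45)(0.1400) = 0.2280
adj(I−A) = Cᵀ =
  [ 0.4850   0.1800   0.3150]
  [ 0.2625   0.4500   0.2175]
  [ 0.1400   0.2400   0.4200]
(I − A)⁻¹ = adj(I−A) / det(I−A) ≈
  [   2.1272     0.7895     1.3816]
  [   1.1513     1.9737     0.9539]
  [   0.6140     1.0526     1.8421]
The output multiplier for sector j is the column-j sum of the Leontief inverse (I − A)⁻¹ = adj(I−A) / det(I−A).
Column 1 of adj(I−A): (0.4850, 0.2625, 0.1400); det(I−A) = 0.2280.
m_1 = (0.4850 + 0.2625 + 0.1400) / 0.2280 = 0.8875 / 0.2280 ≈ 3.893.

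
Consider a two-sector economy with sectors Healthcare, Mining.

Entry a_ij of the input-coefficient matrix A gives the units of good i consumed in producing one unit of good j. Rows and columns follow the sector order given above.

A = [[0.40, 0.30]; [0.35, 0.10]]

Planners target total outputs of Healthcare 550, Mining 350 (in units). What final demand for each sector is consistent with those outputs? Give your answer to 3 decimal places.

d_H = 225.000, d_M = 122.500

I − A =
  [   0.60    -0.30]
  [  -0.35     0.90]
d = (I − A) x:
  d_H = (+0.60)·550 + (-0.30)·350 = 225.000
  d_M = (-0.35)·550 + (+0.90)·350 = 122.500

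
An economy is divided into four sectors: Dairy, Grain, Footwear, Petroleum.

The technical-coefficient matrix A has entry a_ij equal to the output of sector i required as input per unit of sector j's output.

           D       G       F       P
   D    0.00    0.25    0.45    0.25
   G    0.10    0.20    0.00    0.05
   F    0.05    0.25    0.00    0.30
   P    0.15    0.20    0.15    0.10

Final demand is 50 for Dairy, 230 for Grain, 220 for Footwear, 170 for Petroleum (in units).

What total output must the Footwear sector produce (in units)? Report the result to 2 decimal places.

x_F = 463.12

I − A =
  [   1.00    -0.25    -0.45    -0.25]
  [  -0.10     0.80     0.00    -0.05]
  [  -0.05    -0.25     1.00    -0.30]
  [  -0.15    -0.20    -0.15     0.90]
Compute the cofactors C_ij = (−1)^(i+j)·(3×3 minor ij) of I−A; the adjugate is their transpose:
adj(I−A) = Cᵀ =
  [ 0.672125   0.401375   0.351375   0.326125]
  [ 0.093375   0.775125   0.055125   0.087375]
  [ 0.101875   0.300625   0.650625   0.261875]
  [ 0.149750   0.289250   0.179250   0.745750]
det(I−A) = Σ_j (I−A)_1j·C_1j = (1.00)(0.672125) + (-0.25)(0.093375) + (-0.45)(0.101875) + (-0.25)(0.149750) = 0.5655
(I − A)⁻¹ = adj(I−A) / det(I−A) ≈
  [   1.1885     0.7098     0.6214     0.5767]
  [   0.1651     1.3707     0.0975     0.1545]
  [   0.1802     0.5316     1.1505     0.4631]
  [   0.2648     0.5115     0.3170     1.3187]
x = (I − A)⁻¹ d = adj(I−A)·d / det(I−A), with det(I−A) = 0.5655:
  x_D = (0.672125·50 + 0.401375·230 + 0.351375·220 + 0.326125·170) / 0.5655 = 258.66625 / 0.5655 ≈ 457.41
  x_G = (0.093375·50 + 0.775125·230 + 0.055125·220 + 0.087375·170) / 0.5655 = 209.92875 / 0.5655 ≈ 371.23
  x_F = (0.101875·50 + 0.300625·230 + 0.650625·220 + 0.261875·170) / 0.5655 = 261.89375 / 0.5655 ≈ 463.12
  x_P = (0.149750·50 + 0.289250·230 + 0.179250·220 + 0.745750·170) / 0.5655 = 240.2275 / 0.5655 ≈ 424.81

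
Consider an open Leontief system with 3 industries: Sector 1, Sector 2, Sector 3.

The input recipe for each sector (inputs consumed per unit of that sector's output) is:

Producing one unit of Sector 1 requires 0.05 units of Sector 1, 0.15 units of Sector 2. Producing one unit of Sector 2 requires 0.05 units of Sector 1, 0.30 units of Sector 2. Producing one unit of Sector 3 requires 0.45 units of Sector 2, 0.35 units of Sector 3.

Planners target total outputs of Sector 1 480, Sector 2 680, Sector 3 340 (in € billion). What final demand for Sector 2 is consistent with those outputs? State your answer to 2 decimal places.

d_2 = 251.00

I − A =
  [   0.95    -0.05     0.00]
  [  -0.15     0.70    -0.45]
  [   0.00     0.00     0.65]
d = (I − A) x:
  d_1 = (+0.95)·480 + (-0.05)·680 + (+0.00)·340 = 422.00
  d_2 = (-0.15)·480 + (+0.70)·680 + (-0.45)·340 = 251.00
  d_3 = (+0.00)·480 + (+0.00)·680 + (+0.65)·340 = 221.00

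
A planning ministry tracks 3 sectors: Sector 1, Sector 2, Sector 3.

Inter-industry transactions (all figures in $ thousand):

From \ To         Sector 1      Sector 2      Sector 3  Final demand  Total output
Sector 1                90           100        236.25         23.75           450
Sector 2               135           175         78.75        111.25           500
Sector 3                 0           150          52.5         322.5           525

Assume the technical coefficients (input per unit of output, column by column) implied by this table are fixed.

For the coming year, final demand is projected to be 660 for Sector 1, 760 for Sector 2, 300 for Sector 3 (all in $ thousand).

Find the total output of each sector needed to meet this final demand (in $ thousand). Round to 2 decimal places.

Technical coefficients a_ij = z_ij / X_j:
  a_11 = 90/450 = 0.20, a_21 = 135/450 = 0.30, a_31 = 0/450 = 0.00
  a_12 = 100/500 = 0.20, a_22 = 175/500 = 0.35, a_32 = 150/500 = 0.30
  a_13 = 236.25/525 = 0.45, a_23 = 78.75/525 = 0.15, a_33 = 52.5/525 = 0.10
I − A =
  [   0.80    -0.20    -0.45]
  [  -0.30     0.65    -0.15]
  [   0.00    -0.30     0.90]
Cofactors of I−A, C_ij = (−1)^(i+j)·(minor ij) (rows/columns in the sector order above):
  C_11 = (0.65)(0.90) − (-0.15)(-0.30) = 0.5400
  C_12 = −[(-0.30)(0.90) − (-0.15)(0.00)] = 0.2700
  C_13 = (-0.30)(-0.30) − (0.65)(0.00) = 0.0900
  C_21 = −[(-0.20)(0.90) − (-0.45)(-0.30)] = 0.3150
  C_22 = (0.80)(0.90) − (-0.45)(0.00) = 0.7200
  C_23 = −[(0.80)(-0.30) − (-0.20)(0.00)] = 0.2400
  C_31 = (-0.20)(-0.15) − (-0.45)(0.65) = 0.3225
  C_32 = −[(0.80)(-0.15) − (-0.45)(-0.30)] = 0.2550
  C_33 = (0.80)(0.65) − (-0.20)(-0.30) = 0.4600
det(I−A) = Σ_j (I−A)_1j·C_1j = (0.80)(0.5400) + (-0.20)(0.2700) + (-0.45)(0.0900) = 0.3375
adj(I−A) = Cᵀ =
  [ 0.5400   0.3150   0.3225]
  [ 0.2700   0.7200   0.2550]
  [ 0.0900   0.2400   0.4600]
(I − A)⁻¹ = adj(I−A) / det(I−A) ≈
  [   1.6000     0.9333     0.9556]
  [   0.8000     2.1333     0.7556]
  [   0.2667     0.7111     1.3630]
x = (I − A)⁻¹ d = adj(I−A)·d / det(I−A), with det(I−A) = 0.3375:
  x_1 = (0.5400·660 + 0.3150·760 + 0.3225·300) / 0.3375 = 692.55 / 0.3375 = 2052.00
  x_2 = (0.2700·660 + 0.7200·760 + 0.2550·300) / 0.3375 = 801.90 / 0.3375 = 2376.00
  x_3 = (0.0900·660 + 0.2400·760 + 0.4600·300) / 0.3375 = 379.80 / 0.3375 ≈ 1125.33

x_1 = 2052.00, x_2 = 2376.00, x_3 = 1125.33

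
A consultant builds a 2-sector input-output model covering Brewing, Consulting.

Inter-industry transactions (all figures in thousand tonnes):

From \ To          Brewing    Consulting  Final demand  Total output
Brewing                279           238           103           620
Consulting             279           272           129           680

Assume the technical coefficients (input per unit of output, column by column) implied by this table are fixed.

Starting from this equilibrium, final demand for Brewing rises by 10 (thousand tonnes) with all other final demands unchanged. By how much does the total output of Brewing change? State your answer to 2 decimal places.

Δx_1 = 34.78

Technical coefficients a_ij = z_ij / X_j:
  a_11 = 279/620 = 0.45, a_21 = 279/620 = 0.45
  a_12 = 238/680 = 0.35, a_22 = 272/680 = 0.40
I − A =
  [   0.55    -0.35]
  [  -0.45     0.60]
det(I−A) = (0.55)(0.60) − (-0.35)(-0.45) = 0.1725
adj(I−A) = [[0.60, 0.35], [0.45, 0.55]]
(I − A)⁻¹ = adj(I−A) / det(I−A) ≈
  [   3.4783     2.0290]
  [   2.6087     3.1884]
Δx = (I − A)⁻¹ Δd with Δd having +10 in the Brewing component and 0 elsewhere.
So Δx_1 = L_11 · (+10), where L_11 = adj(I−A)_11 / det(I−A) = 0.60 / 0.1725.
Δx_1 = 0.60 × (+10) / 0.1725 = 6.00 / 0.1725 ≈ 34.78.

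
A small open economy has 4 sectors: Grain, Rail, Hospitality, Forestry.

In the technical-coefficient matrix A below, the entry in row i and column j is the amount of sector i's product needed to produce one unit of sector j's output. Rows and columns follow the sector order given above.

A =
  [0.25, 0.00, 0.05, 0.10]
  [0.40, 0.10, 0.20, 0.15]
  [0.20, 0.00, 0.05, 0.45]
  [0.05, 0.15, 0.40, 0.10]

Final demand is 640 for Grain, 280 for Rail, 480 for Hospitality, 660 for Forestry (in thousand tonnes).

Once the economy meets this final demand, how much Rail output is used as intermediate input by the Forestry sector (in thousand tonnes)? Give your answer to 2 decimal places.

I − A =
  [   0.75     0.00    -0.05    -0.10]
  [  -0.40     0.90    -0.20    -0.15]
  [  -0.20     0.00     0.95    -0.45]
  [  -0.05    -0.15    -0.40     0.90]
Compute the cofactors C_ij = (−1)^(i+j)·(3×3 minor ij) of I−A; the adjugate is their transpose:
adj(I−A) = Cᵀ =
  [ 0.572625   0.017625   0.078375   0.105750]
  [ 0.329625   0.483375   0.213375   0.223875]
  [ 0.204750   0.053625   0.580125   0.321750]
  [ 0.177750   0.105375   0.297750   0.632250]
det(I−A) = Σ_j (I−A)_1j·C_1j = (0.75)(0.572625) + (0.00)(0.329625) + (-0.05)(0.204750) + (-0.10)(0.177750) = 0.40145625
(I − A)⁻¹ = adj(I−A) / det(I−A) ≈
  [   1.4264     0.0439     0.1952     0.2634]
  [   0.8211     1.2041     0.5315     0.5577]
  [   0.5100     0.1336     1.4451     0.8015]
  [   0.4428     0.2625     0.7417     1.5749]
First solve x = (I − A)⁻¹ d = adj(I−A)·d / det(I−A); in particular x_F = (0.177750·640 + 0.105375·280 + 0.297750·480 + 0.632250·660) / 0.40145625 = 703.47 / 0.40145625 ≈ 1752.2955.
Intermediate flow from R to F: z_RF = a_RF · x_F = 0.15 × 703.47 / 0.40145625 = 105.5205 / 0.40145625 ≈ 262.84.

z_RF = 262.84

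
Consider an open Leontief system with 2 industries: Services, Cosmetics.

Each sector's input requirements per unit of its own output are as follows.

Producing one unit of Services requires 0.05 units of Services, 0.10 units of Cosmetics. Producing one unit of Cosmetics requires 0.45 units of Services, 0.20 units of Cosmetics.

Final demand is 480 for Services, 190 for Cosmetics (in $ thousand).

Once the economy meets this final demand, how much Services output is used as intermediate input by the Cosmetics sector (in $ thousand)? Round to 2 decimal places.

z_12 = 143.81

I − A =
  [   0.95    -0.45]
  [  -0.10     0.80]
det(I−A) = (0.95)(0.80) − (-0.45)(-0.10) = 0.7150
adj(I−A) = [[0.80, 0.45], [0.10, 0.95]]
(I − A)⁻¹ = adj(I−A) / det(I−A) ≈
  [   1.1189     0.6294]
  [   0.1399     1.3287]
First solve x = (I − A)⁻¹ d = adj(I−A)·d / det(I−A); in particular x_2 = (0.10·480 + 0.95·190) / 0.7150 = 228.50 / 0.7150 ≈ 319.5804.
Intermediate flow from 1 to 2: z_12 = a_12 · x_2 = 0.45 × 228.50 / 0.7150 = 102.825 / 0.7150 ≈ 143.81.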